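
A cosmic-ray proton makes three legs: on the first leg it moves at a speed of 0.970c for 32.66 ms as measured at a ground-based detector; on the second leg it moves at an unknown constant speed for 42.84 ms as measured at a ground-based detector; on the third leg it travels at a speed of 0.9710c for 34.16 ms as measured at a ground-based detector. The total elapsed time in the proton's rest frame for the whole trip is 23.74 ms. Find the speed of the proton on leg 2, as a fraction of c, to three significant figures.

Leg 1: γ = 1/√(1 − 0.970²) = 1/√0.05910 = 4.113; τ_1 = 32.66/4.113 = 7.940 ms.
Leg 2: speed unknown; τ_2 = 42.84/γ_2.
Leg 3: γ = 1/√(1 − 0.9710²) = 1/√0.05716 = 4.183; τ_3 = 34.16/4.183 = 8.167 ms.
Total proper time: 7.940 + τ_2 + 8.167 = 23.74, so τ_2 = 23.74 − 16.11 = 7.633 ms.
γ_2 = 42.84/7.633 = 5.612; β = √(1 − 1/γ²) = √0.9683.

β = 0.984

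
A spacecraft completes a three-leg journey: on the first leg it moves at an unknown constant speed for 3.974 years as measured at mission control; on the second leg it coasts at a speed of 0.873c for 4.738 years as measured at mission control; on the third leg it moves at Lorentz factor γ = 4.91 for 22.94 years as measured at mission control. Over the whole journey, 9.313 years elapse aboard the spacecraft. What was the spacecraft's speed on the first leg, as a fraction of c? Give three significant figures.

β = 0.810

Leg 1: speed unknown; τ_1 = 3.974/γ_1.
Leg 2: γ = 1/√(1 − 0.873²) = 1/√0.2379 = 2.050; τ_2 = 4.738/2.050 = 2.311 years.
Leg 3: γ = 4.91; τ_3 = 22.94/4.910 = 4.672 years.
Total proper time: τ_1 + 2.311 + 4.672 = 9.313, so τ_1 = 9.313 − 6.983 = 2.330 years.
γ_1 = 3.974/2.330 = 1.706; β = √(1 − 1/γ²) = √0.6562.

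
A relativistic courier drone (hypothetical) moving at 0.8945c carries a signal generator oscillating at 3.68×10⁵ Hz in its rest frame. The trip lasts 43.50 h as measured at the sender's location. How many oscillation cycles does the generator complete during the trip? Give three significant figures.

γ = 1/√(1 − 0.8945²) = 1/√0.1999 = 2.237
The oscillator's own cycle count is N = f × τ where τ is the proper time aboard the drone. τ = Δt/γ = 43.50/2.237 = 19.45 h = 7.001×10⁴ s.
N = 3.68×10⁵ × 7.001×10⁴ = 2.576×10¹⁰.

N = 2.58×10¹⁰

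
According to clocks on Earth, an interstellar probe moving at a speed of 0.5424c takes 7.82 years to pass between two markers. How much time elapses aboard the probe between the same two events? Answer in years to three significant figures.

τ = 6.57 years

γ = 1/√(1 − 0.5424²) = 1/√0.7058 = 1.190
The interval measured on Earth is the dilated one; the clock aboard the probe measures the proper time τ = Δt/γ = 7.82/1.190 years.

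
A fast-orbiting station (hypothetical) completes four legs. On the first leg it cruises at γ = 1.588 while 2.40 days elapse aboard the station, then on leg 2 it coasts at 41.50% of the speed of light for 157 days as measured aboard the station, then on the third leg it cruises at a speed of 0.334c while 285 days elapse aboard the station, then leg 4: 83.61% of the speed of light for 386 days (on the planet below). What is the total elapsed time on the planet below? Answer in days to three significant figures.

Leg 1: γ = 1.588; Δt_1 = 1.588 × 2.40 = 3.811 days.
Leg 2: β = 0.4150; γ = 1/√(1 − 0.4150²) = 1/√0.8278 = 1.099; Δt_2 = 1.099 × 157 = 172.6 days.
Leg 3: γ = 1/√(1 − 0.334²) = 1/√0.8884 = 1.061; Δt_3 = 1.061 × 285 = 302.4 days.
Leg 4: 386 days is already measured on the planet below.
Total: 3.811 + 172.6 + 302.4 + 386.0 days.

Δt = 865 days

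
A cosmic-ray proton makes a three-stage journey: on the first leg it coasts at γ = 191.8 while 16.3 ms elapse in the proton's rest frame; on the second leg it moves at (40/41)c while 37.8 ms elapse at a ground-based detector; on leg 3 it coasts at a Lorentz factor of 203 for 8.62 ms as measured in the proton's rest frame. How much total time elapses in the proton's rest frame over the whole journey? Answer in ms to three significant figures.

τ = 33.2 ms

Leg 1: 16.3 ms is already measured in the proton's rest frame.
Leg 2: γ = 1/√(1 − (40/41)²) = 41/9 ≈ 4.556; τ_2 = 37.8/4.556 = 8.298 ms.
Leg 3: 8.62 ms is already measured in the proton's rest frame.
Total: 16.30 + 8.298 + 8.620 ms.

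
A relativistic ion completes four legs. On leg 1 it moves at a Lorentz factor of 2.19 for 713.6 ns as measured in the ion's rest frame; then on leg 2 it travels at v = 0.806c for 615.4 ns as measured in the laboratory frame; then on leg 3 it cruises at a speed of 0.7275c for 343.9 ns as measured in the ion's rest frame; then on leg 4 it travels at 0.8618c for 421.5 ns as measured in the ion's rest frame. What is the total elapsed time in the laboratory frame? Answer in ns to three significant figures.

Leg 1: γ = 2.19; Δt_1 = 2.190 × 713.6 = 1563 ns.
Leg 2: 615.4 ns is already measured in the laboratory frame.
Leg 3: γ = 1/√(1 − 0.7275²) = 1/√0.4707 = 1.457; Δt_3 = 1.457 × 343.9 = 501.2 ns.
Leg 4: γ = 1/√(1 − 0.8618²) = 1/√0.2573 = 1.971; Δt_4 = 1.971 × 421.5 = 831.0 ns.
Total: 1563 + 615.4 + 501.2 + 831.0 ns.

Δt = 3510 ns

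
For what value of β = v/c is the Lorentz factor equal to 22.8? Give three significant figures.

β = 0.999

β = √(1 − 1/γ²) = √(1 − 1/22.8²) = √(1 − 0.001924) = √0.9981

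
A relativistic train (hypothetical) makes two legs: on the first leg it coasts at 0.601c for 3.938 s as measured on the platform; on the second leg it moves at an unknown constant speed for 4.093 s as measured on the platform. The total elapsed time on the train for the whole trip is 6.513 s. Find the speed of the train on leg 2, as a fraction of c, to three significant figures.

β = 0.569

Leg 1: γ = 1/√(1 − 0.601²) = 1/√0.6388 = 1.251; τ_1 = 3.938/1.251 = 3.147 s.
Leg 2: speed unknown; τ_2 = 4.093/γ_2.
Total proper time: 3.147 + τ_2 = 6.513, so τ_2 = 6.513 − 3.147 = 3.366 s.
γ_2 = 4.093/3.366 = 1.216; β = √(1 − 1/γ²) = √0.3239.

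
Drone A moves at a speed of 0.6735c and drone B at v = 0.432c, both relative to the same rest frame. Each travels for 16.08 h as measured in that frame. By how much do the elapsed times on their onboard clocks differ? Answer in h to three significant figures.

A: γ = 1/√(1 − 0.6735²) = 1/√0.5464 = 1.353; τ_A = 16.08/1.353 = 11.89 h.
B: γ = 1/√(1 − 0.432²) = 1/√0.8134 = 1.109; τ_B = 16.08/1.109 = 14.50 h.

|τ_A − τ_B| = 2.62 h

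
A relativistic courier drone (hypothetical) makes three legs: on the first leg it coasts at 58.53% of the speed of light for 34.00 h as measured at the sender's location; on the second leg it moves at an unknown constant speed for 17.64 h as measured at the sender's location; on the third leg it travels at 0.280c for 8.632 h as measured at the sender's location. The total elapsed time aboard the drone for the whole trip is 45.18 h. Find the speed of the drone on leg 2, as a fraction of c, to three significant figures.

Leg 1: β = 0.5853; γ = 1/√(1 − 0.5853²) = 1/√0.6574 = 1.233; τ_1 = 34.00/1.233 = 27.57 h.
Leg 2: speed unknown; τ_2 = 17.64/γ_2.
Leg 3: γ = 1/√(1 − 0.280²) = 25/24 ≈ 1.042; τ_3 = 8.632/1.042 = 8.287 h.
Total proper time: 27.57 + τ_2 + 8.287 = 45.18, so τ_2 = 45.18 − 35.85 = 9.326 h.
γ_2 = 17.64/9.326 = 1.892; β = √(1 − 1/γ²) = √0.7205.

β = 0.849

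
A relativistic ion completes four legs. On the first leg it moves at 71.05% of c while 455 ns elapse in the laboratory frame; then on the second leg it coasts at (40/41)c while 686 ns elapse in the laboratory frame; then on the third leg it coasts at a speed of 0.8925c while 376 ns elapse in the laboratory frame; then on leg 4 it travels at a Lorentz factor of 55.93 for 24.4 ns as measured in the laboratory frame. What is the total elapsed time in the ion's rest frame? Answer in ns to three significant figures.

τ = 641 ns

Leg 1: β = 0.7105; γ = 1/√(1 − 0.7105²) = 1/√0.4952 = 1.421; τ_1 = 455/1.421 = 320.2 ns.
Leg 2: γ = 1/√(1 − (40/41)²) = 41/9 ≈ 4.556; τ_2 = 686/4.556 = 150.6 ns.
Leg 3: γ = 1/√(1 − 0.8925²) = 1/√0.2034 = 2.217; τ_3 = 376/2.217 = 169.6 ns.
Leg 4: γ = 55.93; τ_4 = 24.4/55.93 = 0.4363 ns.
Total: 320.2 + 150.6 + 169.6 + 0.4363 ns.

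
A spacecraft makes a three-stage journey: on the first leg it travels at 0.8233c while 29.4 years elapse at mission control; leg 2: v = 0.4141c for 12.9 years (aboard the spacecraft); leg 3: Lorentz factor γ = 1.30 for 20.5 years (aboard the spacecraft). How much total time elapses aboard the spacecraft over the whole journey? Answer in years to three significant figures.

τ = 50.1 years

Leg 1: γ = 1/√(1 − 0.8233²) = 1/√0.3222 = 1.762; τ_1 = 29.4/1.762 = 16.69 years.
Leg 2: 12.9 years is already measured aboard the spacecraft.
Leg 3: 20.5 years is already measured aboard the spacecraft.
Total: 16.69 + 12.90 + 20.50 years.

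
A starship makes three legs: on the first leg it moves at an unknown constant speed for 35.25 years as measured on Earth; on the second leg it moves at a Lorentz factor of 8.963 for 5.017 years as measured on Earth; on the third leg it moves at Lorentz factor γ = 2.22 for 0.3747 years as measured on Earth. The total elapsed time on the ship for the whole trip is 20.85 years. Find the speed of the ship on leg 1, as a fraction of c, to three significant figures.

Leg 1: speed unknown; τ_1 = 35.25/γ_1.
Leg 2: γ = 8.963; τ_2 = 5.017/8.963 = 0.5597 years.
Leg 3: γ = 2.22; τ_3 = 0.3747/2.220 = 0.1688 years.
Total proper time: τ_1 + 0.5597 + 0.1688 = 20.85, so τ_1 = 20.85 − 0.7285 = 20.12 years.
γ_1 = 35.25/20.12 = 1.752; β = √(1 − 1/γ²) = √0.6742.

β = 0.821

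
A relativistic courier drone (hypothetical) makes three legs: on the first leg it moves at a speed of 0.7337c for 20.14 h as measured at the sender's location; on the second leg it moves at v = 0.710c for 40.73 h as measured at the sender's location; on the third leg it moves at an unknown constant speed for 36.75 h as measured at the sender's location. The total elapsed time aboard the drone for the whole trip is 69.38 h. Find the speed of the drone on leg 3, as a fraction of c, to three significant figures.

β = 0.678

Leg 1: γ = 1/√(1 − 0.7337²) = 1/√0.4617 = 1.472; τ_1 = 20.14/1.472 = 13.68 h.
Leg 2: γ = 1/√(1 − 0.710²) = 1/√0.4959 = 1.420; τ_2 = 40.73/1.420 = 28.68 h.
Leg 3: speed unknown; τ_3 = 36.75/γ_3.
Total proper time: 13.68 + 28.68 + τ_3 = 69.38, so τ_3 = 69.38 − 42.37 = 27.01 h.
γ_3 = 36.75/27.01 = 1.360; β = √(1 − 1/γ²) = √0.4597.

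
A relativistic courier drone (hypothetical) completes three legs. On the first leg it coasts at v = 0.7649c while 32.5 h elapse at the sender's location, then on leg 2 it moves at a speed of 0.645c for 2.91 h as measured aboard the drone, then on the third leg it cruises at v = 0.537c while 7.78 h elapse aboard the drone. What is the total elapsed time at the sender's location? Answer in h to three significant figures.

Δt = 45.5 h

Leg 1: 32.5 h is already measured at the sender's location.
Leg 2: γ = 1/√(1 − 0.645²) = 1/√0.5840 = 1.309; Δt_2 = 1.309 × 2.91 = 3.808 h.
Leg 3: γ = 1/√(1 − 0.537²) = 1/√0.7116 = 1.185; Δt_3 = 1.185 × 7.78 = 9.223 h.
Total: 32.50 + 3.808 + 9.223 h.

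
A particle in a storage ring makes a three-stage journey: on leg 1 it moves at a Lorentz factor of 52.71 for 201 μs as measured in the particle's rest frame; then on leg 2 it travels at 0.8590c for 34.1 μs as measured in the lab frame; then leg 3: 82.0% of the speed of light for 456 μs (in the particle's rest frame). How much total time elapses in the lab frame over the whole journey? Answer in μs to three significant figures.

Leg 1: γ = 52.71; Δt_1 = 52.71 × 201 = 1.059×10⁴ μs.
Leg 2: 34.1 μs is already measured in the lab frame.
Leg 3: β = 0.820; γ = 1/√(1 − 0.820²) = 1/√0.3276 = 1.747; Δt_3 = 1.747 × 456 = 796.7 μs.
Total: 1.059×10⁴ + 34.10 + 796.7 μs.

Δt = 1.14×10⁴ μs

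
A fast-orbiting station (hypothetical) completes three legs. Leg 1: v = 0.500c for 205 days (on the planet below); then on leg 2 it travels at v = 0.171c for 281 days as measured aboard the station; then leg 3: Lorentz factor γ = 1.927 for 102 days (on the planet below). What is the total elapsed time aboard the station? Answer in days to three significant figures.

τ = 511 days

Leg 1: γ = 1/√(1 − 0.500²) = 1/√0.7500 = 1.155; τ_1 = 205/1.155 = 177.5 days.
Leg 2: 281 days is already measured aboard the station.
Leg 3: γ = 1.927; τ_3 = 102/1.927 = 52.93 days.
Total: 177.5 + 281.0 + 52.93 days.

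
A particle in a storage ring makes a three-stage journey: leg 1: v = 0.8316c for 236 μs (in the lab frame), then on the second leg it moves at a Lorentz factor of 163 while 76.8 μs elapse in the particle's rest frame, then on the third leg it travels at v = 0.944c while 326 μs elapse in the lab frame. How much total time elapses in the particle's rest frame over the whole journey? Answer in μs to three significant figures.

Leg 1: γ = 1/√(1 − 0.8316²) = 1/√0.3084 = 1.801; τ_1 = 236/1.801 = 131.1 μs.
Leg 2: 76.8 μs is already measured in the particle's rest frame.
Leg 3: γ = 1/√(1 − 0.944²) = 1/√0.1089 = 3.031; τ_3 = 326/3.031 = 107.6 μs.
Total: 131.1 + 76.80 + 107.6 μs.

τ = 315 μs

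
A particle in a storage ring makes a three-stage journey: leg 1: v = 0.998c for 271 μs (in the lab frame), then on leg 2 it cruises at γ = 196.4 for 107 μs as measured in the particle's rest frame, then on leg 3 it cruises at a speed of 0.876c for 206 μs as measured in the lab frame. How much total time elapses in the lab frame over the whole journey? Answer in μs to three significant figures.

Leg 1: 271 μs is already measured in the lab frame.
Leg 2: γ = 196.4; Δt_2 = 196.4 × 107 = 2.101×10⁴ μs.
Leg 3: 206 μs is already measured in the lab frame.
Total: 271.0 + 2.101×10⁴ + 206.0 μs.

Δt = 2.15×10⁴ μs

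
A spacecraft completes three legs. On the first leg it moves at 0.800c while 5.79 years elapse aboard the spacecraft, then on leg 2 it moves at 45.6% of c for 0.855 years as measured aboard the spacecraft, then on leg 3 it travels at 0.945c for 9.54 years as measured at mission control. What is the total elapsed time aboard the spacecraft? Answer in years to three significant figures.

Leg 1: 5.79 years is already measured aboard the spacecraft.
Leg 2: 0.855 years is already measured aboard the spacecraft.
Leg 3: γ = 1/√(1 − 0.945²) = 1/√0.1070 = 3.057; τ_3 = 9.54/3.057 = 3.120 years.
Total: 5.790 + 0.8550 + 3.120 years.

τ = 9.77 years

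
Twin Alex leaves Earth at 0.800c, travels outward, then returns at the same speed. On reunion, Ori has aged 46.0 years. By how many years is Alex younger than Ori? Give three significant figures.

γ = 1/√(1 − 0.800²) = 5/3 ≈ 1.667
Alex's elapsed proper time: τ = 46.0/1.667 = 27.60 years.
Age gap = Δt − τ = 46.0 − 27.60 years.

Δt − τ = 18.4 years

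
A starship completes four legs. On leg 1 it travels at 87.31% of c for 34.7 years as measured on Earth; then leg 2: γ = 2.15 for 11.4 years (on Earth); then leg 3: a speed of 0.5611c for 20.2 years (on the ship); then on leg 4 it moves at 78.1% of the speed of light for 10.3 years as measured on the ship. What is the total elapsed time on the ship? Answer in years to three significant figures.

τ = 52.7 years

Leg 1: β = 0.8731; γ = 1/√(1 − 0.8731²) = 1/√0.2377 = 2.051; τ_1 = 34.7/2.051 = 16.92 years.
Leg 2: γ = 2.15; τ_2 = 11.4/2.150 = 5.302 years.
Leg 3: 20.2 years is already measured on the ship.
Leg 4: 10.3 years is already measured on the ship.
Total: 16.92 + 5.302 + 20.20 + 10.30 years.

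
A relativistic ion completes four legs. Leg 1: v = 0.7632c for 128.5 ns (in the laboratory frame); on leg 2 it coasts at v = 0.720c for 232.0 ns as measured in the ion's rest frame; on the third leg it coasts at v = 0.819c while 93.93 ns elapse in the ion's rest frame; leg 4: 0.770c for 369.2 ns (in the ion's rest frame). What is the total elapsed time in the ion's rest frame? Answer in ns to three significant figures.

τ = 778 ns

Leg 1: γ = 1/√(1 − 0.7632²) = 1/√0.4175 = 1.548; τ_1 = 128.5/1.548 = 83.03 ns.
Leg 2: 232.0 ns is already measured in the ion's rest frame.
Leg 3: 93.93 ns is already measured in the ion's rest frame.
Leg 4: 369.2 ns is already measured in the ion's rest frame.
Total: 83.03 + 232.0 + 93.93 + 369.2 ns.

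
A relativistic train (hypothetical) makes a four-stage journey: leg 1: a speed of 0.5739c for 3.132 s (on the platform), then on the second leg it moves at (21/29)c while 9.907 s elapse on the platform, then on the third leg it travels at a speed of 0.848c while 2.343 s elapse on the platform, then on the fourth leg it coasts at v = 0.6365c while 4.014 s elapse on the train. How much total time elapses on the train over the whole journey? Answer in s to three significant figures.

Leg 1: γ = 1/√(1 − 0.5739²) = 1/√0.6706 = 1.221; τ_1 = 3.132/1.221 = 2.565 s.
Leg 2: γ = 1/√(1 − (21/29)²) = 29/20 = 1.450; τ_2 = 9.907/1.450 = 6.832 s.
Leg 3: γ = 1/√(1 − 0.848²) = 1/√0.2809 = 1.887; τ_3 = 2.343/1.887 = 1.242 s.
Leg 4: 4.014 s is already measured on the train.
Total: 2.565 + 6.832 + 1.242 + 4.014 s.

τ = 14.7 s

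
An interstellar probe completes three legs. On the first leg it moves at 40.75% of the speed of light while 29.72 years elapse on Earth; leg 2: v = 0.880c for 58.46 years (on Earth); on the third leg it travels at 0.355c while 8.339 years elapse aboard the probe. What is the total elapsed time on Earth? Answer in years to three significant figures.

Leg 1: 29.72 years is already measured on Earth.
Leg 2: 58.46 years is already measured on Earth.
Leg 3: γ = 1/√(1 − 0.355²) = 1/√0.8740 = 1.070; Δt_3 = 1.070 × 8.339 = 8.920 years.
Total: 29.72 + 58.46 + 8.920 years.

Δt = 97.1 years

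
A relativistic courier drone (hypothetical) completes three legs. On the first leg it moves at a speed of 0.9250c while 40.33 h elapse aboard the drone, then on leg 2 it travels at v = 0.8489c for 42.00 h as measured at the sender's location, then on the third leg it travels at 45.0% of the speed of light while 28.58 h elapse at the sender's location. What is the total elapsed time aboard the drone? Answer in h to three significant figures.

τ = 88.1 h

Leg 1: 40.33 h is already measured aboard the drone.
Leg 2: γ = 1/√(1 − 0.8489²) = 1/√0.2794 = 1.892; τ_2 = 42.00/1.892 = 22.20 h.
Leg 3: β = 0.450; γ = 1/√(1 − 0.450²) = 1/√0.7975 = 1.120; τ_3 = 28.58/1.120 = 25.52 h.
Total: 40.33 + 22.20 + 25.52 h.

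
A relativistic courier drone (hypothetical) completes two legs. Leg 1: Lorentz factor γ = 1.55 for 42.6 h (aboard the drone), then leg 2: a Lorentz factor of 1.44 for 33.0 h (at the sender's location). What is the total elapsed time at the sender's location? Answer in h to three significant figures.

Δt = 99.0 h

Leg 1: γ = 1.55; Δt_1 = 1.550 × 42.6 = 66.03 h.
Leg 2: 33.0 h is already measured at the sender's location.
Total: 66.03 + 33.00 h.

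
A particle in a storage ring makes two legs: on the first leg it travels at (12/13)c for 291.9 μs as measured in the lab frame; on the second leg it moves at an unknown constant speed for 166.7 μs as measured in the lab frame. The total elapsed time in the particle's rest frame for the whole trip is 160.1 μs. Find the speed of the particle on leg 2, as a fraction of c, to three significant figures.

β = 0.958

Leg 1: γ = 1/√(1 − (12/13)²) = 13/5 = 2.600; τ_1 = 291.9/2.600 = 112.3 μs.
Leg 2: speed unknown; τ_2 = 166.7/γ_2.
Total proper time: 112.3 + τ_2 = 160.1, so τ_2 = 160.1 − 112.3 = 47.83 μs.
γ_2 = 166.7/47.83 = 3.485; β = √(1 − 1/γ²) = √0.9177.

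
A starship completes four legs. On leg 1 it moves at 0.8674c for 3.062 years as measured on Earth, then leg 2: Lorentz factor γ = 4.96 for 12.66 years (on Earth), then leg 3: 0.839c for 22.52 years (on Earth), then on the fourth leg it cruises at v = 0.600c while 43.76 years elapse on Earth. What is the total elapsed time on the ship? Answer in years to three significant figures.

τ = 51.3 years

Leg 1: γ = 1/√(1 − 0.8674²) = 1/√0.2476 = 2.010; τ_1 = 3.062/2.010 = 1.524 years.
Leg 2: γ = 4.96; τ_2 = 12.66/4.960 = 2.552 years.
Leg 3: γ = 1/√(1 − 0.839²) = 1/√0.2961 = 1.838; τ_3 = 22.52/1.838 = 12.25 years.
Leg 4: γ = 1/√(1 − 0.600²) = 1/√0.6400 = 1.250; τ_4 = 43.76/1.250 = 35.01 years.
Total: 1.524 + 2.552 + 12.25 + 35.01 years.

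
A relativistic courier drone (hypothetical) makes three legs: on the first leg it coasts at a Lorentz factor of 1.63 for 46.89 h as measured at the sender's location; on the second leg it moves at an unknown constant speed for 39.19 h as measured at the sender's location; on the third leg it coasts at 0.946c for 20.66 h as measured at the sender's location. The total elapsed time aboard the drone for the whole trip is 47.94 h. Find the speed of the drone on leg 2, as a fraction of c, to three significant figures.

β = 0.948

Leg 1: γ = 1.63; τ_1 = 46.89/1.630 = 28.77 h.
Leg 2: speed unknown; τ_2 = 39.19/γ_2.
Leg 3: γ = 1/√(1 − 0.946²) = 1/√0.1051 = 3.085; τ_3 = 20.66/3.085 = 6.697 h.
Total proper time: 28.77 + τ_2 + 6.697 = 47.94, so τ_2 = 47.94 − 35.46 = 12.48 h.
γ_2 = 39.19/12.48 = 3.141; β = √(1 − 1/γ²) = √0.8987.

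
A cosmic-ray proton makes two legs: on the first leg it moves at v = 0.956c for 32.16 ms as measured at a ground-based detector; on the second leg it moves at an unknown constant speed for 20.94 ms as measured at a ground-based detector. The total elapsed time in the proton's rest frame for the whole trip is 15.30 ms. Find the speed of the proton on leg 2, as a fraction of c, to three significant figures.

Leg 1: γ = 1/√(1 − 0.956²) = 1/√0.08606 = 3.409; τ_1 = 32.16/3.409 = 9.435 ms.
Leg 2: speed unknown; τ_2 = 20.94/γ_2.
Total proper time: 9.435 + τ_2 = 15.30, so τ_2 = 15.30 − 9.435 = 5.865 ms.
γ_2 = 20.94/5.865 = 3.570; β = √(1 − 1/γ²) = √0.9215.

β = 0.960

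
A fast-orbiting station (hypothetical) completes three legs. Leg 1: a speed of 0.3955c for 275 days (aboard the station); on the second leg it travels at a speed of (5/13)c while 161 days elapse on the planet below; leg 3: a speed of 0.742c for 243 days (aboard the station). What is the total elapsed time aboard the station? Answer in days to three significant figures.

τ = 667 days

Leg 1: 275 days is already measured aboard the station.
Leg 2: γ = 1/√(1 − (5/13)²) = 13/12 ≈ 1.083; τ_2 = 161/1.083 = 148.6 days.
Leg 3: 243 days is already measured aboard the station.
Total: 275.0 + 148.6 + 243.0 days.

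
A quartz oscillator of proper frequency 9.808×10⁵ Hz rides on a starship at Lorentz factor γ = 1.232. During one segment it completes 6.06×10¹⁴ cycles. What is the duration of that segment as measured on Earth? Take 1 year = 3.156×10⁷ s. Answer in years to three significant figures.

γ = 1.232
Proper time for N cycles: τ = N/f = 6.06×10¹⁴/(9.808×10⁵) = 6.179×10⁸ s = 19.58 years.
Lab-frame duration Δt = γτ = 1.232 × 19.58 = 24.12 years.

Δt = 24.1 years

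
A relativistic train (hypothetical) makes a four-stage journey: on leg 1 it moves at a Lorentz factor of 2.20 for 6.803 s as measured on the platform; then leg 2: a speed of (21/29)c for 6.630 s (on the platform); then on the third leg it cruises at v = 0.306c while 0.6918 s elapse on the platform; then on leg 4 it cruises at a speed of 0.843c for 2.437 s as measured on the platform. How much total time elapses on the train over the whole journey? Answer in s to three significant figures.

τ = 9.63 s

Leg 1: γ = 2.20; τ_1 = 6.803/2.200 = 3.092 s.
Leg 2: γ = 1/√(1 − (21/29)²) = 29/20 = 1.450; τ_2 = 6.630/1.450 = 4.572 s.
Leg 3: γ = 1/√(1 − 0.306²) = 1/√0.9064 = 1.050; τ_3 = 0.6918/1.050 = 0.6586 s.
Leg 4: γ = 1/√(1 − 0.843²) = 1/√0.2894 = 1.859; τ_4 = 2.437/1.859 = 1.311 s.
Total: 3.092 + 4.572 + 0.6586 + 1.311 s.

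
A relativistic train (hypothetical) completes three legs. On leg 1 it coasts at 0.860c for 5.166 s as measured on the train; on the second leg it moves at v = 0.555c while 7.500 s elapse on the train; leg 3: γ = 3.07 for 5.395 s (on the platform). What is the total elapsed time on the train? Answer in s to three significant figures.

Leg 1: 5.166 s is already measured on the train.
Leg 2: 7.500 s is already measured on the train.
Leg 3: γ = 3.07; τ_3 = 5.395/3.070 = 1.757 s.
Total: 5.166 + 7.500 + 1.757 s.

τ = 14.4 s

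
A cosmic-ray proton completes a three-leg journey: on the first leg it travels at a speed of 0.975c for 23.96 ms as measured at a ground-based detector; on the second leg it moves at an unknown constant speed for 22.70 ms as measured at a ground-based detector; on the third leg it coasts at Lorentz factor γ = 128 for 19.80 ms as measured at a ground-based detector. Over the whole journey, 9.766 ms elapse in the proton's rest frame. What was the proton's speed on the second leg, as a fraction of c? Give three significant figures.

β = 0.982

Leg 1: γ = 1/√(1 − 0.975²) = 1/√0.04938 = 4.500; τ_1 = 23.96/4.500 = 5.324 ms.
Leg 2: speed unknown; τ_2 = 22.70/γ_2.
Leg 3: γ = 128; τ_3 = 19.80/128.0 = 0.1547 ms.
Total proper time: 5.324 + τ_2 + 0.1547 = 9.766, so τ_2 = 9.766 − 5.479 = 4.287 ms.
γ_2 = 22.70/4.287 = 5.295; β = √(1 − 1/γ²) = √0.9643.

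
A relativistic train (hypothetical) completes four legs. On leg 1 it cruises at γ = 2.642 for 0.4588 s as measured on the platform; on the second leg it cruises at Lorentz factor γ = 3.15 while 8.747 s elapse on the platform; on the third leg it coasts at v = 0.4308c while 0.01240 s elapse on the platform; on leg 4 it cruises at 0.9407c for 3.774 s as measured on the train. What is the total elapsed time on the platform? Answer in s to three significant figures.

Δt = 20.3 s

Leg 1: 0.4588 s is already measured on the platform.
Leg 2: 8.747 s is already measured on the platform.
Leg 3: 0.01240 s is already measured on the platform.
Leg 4: γ = 1/√(1 − 0.9407²) = 1/√0.1151 = 2.948; Δt_4 = 2.948 × 3.774 = 11.12 s.
Total: 0.4588 + 8.747 + 0.01240 + 11.12 s.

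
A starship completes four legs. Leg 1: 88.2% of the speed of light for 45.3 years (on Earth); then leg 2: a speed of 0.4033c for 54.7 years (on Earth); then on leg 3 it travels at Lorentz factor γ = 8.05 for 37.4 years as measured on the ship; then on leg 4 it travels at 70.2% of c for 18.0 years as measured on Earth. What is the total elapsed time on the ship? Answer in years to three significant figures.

τ = 122 years

Leg 1: β = 0.882; γ = 1/√(1 − 0.882²) = 1/√0.2221 = 2.122; τ_1 = 45.3/2.122 = 21.35 years.
Leg 2: γ = 1/√(1 − 0.4033²) = 1/√0.8373 = 1.093; τ_2 = 54.7/1.093 = 50.05 years.
Leg 3: 37.4 years is already measured on the ship.
Leg 4: β = 0.702; γ = 1/√(1 − 0.702²) = 1/√0.5072 = 1.404; τ_4 = 18.0/1.404 = 12.82 years.
Total: 21.35 + 50.05 + 37.40 + 12.82 years.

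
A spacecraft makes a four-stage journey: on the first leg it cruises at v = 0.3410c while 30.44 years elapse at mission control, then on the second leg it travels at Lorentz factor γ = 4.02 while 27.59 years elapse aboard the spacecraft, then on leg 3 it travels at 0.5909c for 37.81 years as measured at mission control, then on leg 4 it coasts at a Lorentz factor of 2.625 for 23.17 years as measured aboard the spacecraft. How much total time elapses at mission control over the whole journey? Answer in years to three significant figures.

Leg 1: 30.44 years is already measured at mission control.
Leg 2: γ = 4.02; Δt_2 = 4.020 × 27.59 = 110.9 years.
Leg 3: 37.81 years is already measured at mission control.
Leg 4: γ = 2.625; Δt_4 = 2.625 × 23.17 = 60.82 years.
Total: 30.44 + 110.9 + 37.81 + 60.82 years.

Δt = 240 years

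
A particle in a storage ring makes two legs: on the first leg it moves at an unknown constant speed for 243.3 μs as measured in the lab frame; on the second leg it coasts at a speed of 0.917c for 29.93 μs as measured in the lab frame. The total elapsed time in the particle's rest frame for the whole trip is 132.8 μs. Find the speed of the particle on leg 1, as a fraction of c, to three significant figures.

β = 0.868

Leg 1: speed unknown; τ_1 = 243.3/γ_1.
Leg 2: γ = 1/√(1 − 0.917²) = 1/√0.1591 = 2.507; τ_2 = 29.93/2.507 = 11.94 μs.
Total proper time: τ_1 + 11.94 = 132.8, so τ_1 = 132.8 − 11.94 = 120.9 μs.
γ_1 = 243.3/120.9 = 2.013; β = √(1 − 1/γ²) = √0.7532.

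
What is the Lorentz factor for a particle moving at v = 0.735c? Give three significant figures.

γ = 1.47

γ = 1/√(1 − 0.735²) = 1/√0.4598 = 1.475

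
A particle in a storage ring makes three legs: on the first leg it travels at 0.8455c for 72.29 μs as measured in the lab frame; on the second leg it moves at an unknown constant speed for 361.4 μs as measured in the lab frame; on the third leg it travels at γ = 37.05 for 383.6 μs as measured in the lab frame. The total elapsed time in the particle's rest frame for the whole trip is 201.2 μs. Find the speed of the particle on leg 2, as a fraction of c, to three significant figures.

Leg 1: γ = 1/√(1 − 0.8455²) = 1/√0.2851 = 1.873; τ_1 = 72.29/1.873 = 38.60 μs.
Leg 2: speed unknown; τ_2 = 361.4/γ_2.
Leg 3: γ = 37.05; τ_3 = 383.6/37.05 = 10.35 μs.
Total proper time: 38.60 + τ_2 + 10.35 = 201.2, so τ_2 = 201.2 − 48.95 = 152.2 μs.
γ_2 = 361.4/152.2 = 2.374; β = √(1 − 1/γ²) = √0.8225.

β = 0.907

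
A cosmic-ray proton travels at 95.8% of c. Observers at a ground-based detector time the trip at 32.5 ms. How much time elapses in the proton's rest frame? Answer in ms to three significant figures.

β = 0.958; γ = 1/√(1 − 0.958²) = 1/√0.08224 = 3.487
The interval measured at a ground-based detector is the dilated one; the clock in the proton's rest frame measures the proper time τ = Δt/γ = 32.5/3.487 ms.

τ = 9.32 ms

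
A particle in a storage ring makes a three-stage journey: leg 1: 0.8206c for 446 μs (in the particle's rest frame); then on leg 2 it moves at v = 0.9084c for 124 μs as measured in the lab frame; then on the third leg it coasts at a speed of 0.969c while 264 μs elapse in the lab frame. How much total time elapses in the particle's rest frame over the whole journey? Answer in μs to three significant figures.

τ = 563 μs

Leg 1: 446 μs is already measured in the particle's rest frame.
Leg 2: γ = 1/√(1 − 0.9084²) = 1/√0.1748 = 2.392; τ_2 = 124/2.392 = 51.84 μs.
Leg 3: γ = 1/√(1 − 0.969²) = 1/√0.06104 = 4.048; τ_3 = 264/4.048 = 65.22 μs.
Total: 446.0 + 51.84 + 65.22 μs.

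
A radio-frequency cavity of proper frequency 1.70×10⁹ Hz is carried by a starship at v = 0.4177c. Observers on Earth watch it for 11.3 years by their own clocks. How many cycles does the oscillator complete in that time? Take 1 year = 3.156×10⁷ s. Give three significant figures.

γ = 1/√(1 − 0.4177²) = 1/√0.8255 = 1.101
During 11.3 years of lab time, the oscillator's proper time advances by τ = Δt/γ = 11.3/1.101 = 10.27 years = 3.240×10⁸ s.
N = f × τ = 1.70×10⁹ × 3.240×10⁸ = 5.508×10¹⁷.

N = 5.51×10¹⁷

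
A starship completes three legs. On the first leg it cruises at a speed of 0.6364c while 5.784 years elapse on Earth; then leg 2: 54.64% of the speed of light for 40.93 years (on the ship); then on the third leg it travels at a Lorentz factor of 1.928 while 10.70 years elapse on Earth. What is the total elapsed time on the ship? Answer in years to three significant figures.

Leg 1: γ = 1/√(1 − 0.6364²) = 1/√0.5950 = 1.296; τ_1 = 5.784/1.296 = 4.462 years.
Leg 2: 40.93 years is already measured on the ship.
Leg 3: γ = 1.928; τ_3 = 10.70/1.928 = 5.550 years.
Total: 4.462 + 40.93 + 5.550 years.

τ = 50.9 years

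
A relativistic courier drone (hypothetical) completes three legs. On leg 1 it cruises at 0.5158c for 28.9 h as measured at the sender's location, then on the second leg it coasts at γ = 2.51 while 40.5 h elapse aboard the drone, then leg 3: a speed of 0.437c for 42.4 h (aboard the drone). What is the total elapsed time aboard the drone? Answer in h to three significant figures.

τ = 108 h

Leg 1: γ = 1/√(1 − 0.5158²) = 1/√0.7340 = 1.167; τ_1 = 28.9/1.167 = 24.76 h.
Leg 2: 40.5 h is already measured aboard the drone.
Leg 3: 42.4 h is already measured aboard the drone.
Total: 24.76 + 40.50 + 42.40 h.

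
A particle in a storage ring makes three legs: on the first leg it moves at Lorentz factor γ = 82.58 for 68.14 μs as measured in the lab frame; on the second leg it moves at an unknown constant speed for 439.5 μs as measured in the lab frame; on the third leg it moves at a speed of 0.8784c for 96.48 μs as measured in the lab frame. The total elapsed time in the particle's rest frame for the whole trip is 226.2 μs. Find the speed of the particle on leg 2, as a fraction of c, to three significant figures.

Leg 1: γ = 82.58; τ_1 = 68.14/82.58 = 0.8251 μs.
Leg 2: speed unknown; τ_2 = 439.5/γ_2.
Leg 3: γ = 1/√(1 − 0.8784²) = 1/√0.2284 = 2.092; τ_3 = 96.48/2.092 = 46.11 μs.
Total proper time: 0.8251 + τ_2 + 46.11 = 226.2, so τ_2 = 226.2 − 46.94 = 179.3 μs.
γ_2 = 439.5/179.3 = 2.452; β = √(1 − 1/γ²) = √0.8336.

β = 0.913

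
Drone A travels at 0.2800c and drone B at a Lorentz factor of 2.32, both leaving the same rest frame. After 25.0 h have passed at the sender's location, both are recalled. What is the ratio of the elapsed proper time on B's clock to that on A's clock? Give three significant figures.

τ_B/τ_A = 0.449

A: γ = 1/√(1 − 0.2800²) = 1/√0.9216 = 1.042. B: γ = 2.32.
τ_A/τ_B = γ_B/γ_A = 2.320/1.042 = 2.227, so τ_B/τ_A = 0.4490.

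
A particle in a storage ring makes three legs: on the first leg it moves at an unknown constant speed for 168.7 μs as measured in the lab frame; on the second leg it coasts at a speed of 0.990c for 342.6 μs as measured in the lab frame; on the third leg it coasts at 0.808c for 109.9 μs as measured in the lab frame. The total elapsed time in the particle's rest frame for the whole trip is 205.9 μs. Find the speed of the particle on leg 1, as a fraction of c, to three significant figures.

β = 0.835

Leg 1: speed unknown; τ_1 = 168.7/γ_1.
Leg 2: γ = 1/√(1 − 0.990²) = 1/√0.01990 = 7.089; τ_2 = 342.6/7.089 = 48.33 μs.
Leg 3: γ = 1/√(1 − 0.808²) = 1/√0.3471 = 1.697; τ_3 = 109.9/1.697 = 64.75 μs.
Total proper time: τ_1 + 48.33 + 64.75 = 205.9, so τ_1 = 205.9 − 113.1 = 92.82 μs.
γ_1 = 168.7/92.82 = 1.818; β = √(1 − 1/γ²) = √0.6973.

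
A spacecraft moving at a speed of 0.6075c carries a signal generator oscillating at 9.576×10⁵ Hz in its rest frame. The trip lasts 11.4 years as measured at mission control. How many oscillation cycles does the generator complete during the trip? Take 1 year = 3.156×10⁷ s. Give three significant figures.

γ = 1/√(1 − 0.6075²) = 1/√0.6309 = 1.259
The oscillator's own cycle count is N = f × τ where τ is the proper time aboard the spacecraft. τ = Δt/γ = 11.4/1.259 = 9.055 years = 2.858×10⁸ s.
N = 9.576×10⁵ × 2.858×10⁸ = 2.737×10¹⁴.

N = 2.74×10¹⁴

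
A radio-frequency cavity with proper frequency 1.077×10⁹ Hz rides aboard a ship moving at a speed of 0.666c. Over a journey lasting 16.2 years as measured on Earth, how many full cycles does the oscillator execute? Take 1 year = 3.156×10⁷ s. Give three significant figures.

N = 4.11×10¹⁷

γ = 1/√(1 − 0.666²) = 1/√0.5564 = 1.341
The oscillator's own cycle count is N = f × τ where τ is the proper time on the ship. τ = Δt/γ = 16.2/1.341 = 12.08 years = 3.814×10⁸ s.
N = 1.077×10⁹ × 3.814×10⁸ = 4.108×10¹⁷.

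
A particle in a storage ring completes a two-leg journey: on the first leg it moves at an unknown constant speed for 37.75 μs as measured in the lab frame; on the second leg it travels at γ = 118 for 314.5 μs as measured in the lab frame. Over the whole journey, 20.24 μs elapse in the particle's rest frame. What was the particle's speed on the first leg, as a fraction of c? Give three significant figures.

β = 0.885

Leg 1: speed unknown; τ_1 = 37.75/γ_1.
Leg 2: γ = 118; τ_2 = 314.5/118.0 = 2.665 μs.
Total proper time: τ_1 + 2.665 = 20.24, so τ_1 = 20.24 − 2.665 = 17.57 μs.
γ_1 = 37.75/17.57 = 2.148; β = √(1 − 1/γ²) = √0.7833.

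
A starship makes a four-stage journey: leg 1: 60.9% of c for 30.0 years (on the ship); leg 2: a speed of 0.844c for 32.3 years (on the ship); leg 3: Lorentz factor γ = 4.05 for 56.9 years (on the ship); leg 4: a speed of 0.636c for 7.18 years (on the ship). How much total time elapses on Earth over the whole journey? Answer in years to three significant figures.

Leg 1: β = 0.609; γ = 1/√(1 − 0.609²) = 1/√0.6291 = 1.261; Δt_1 = 1.261 × 30.0 = 37.82 years.
Leg 2: γ = 1/√(1 − 0.844²) = 1/√0.2877 = 1.864; Δt_2 = 1.864 × 32.3 = 60.22 years.
Leg 3: γ = 4.05; Δt_3 = 4.050 × 56.9 = 230.4 years.
Leg 4: γ = 1/√(1 − 0.636²) = 1/√0.5955 = 1.296; Δt_4 = 1.296 × 7.18 = 9.304 years.
Total: 37.82 + 60.22 + 230.4 + 9.304 years.

Δt = 338 years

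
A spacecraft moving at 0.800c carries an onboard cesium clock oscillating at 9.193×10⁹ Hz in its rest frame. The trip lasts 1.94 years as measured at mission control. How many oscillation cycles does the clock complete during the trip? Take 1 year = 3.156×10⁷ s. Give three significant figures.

γ = 1/√(1 − 0.800²) = 5/3 ≈ 1.667
The oscillator's own cycle count is N = f × τ where τ is the proper time aboard the spacecraft. τ = Δt/γ = 1.94/1.667 = 1.164 years = 3.674×10⁷ s.
N = 9.193×10⁹ × 3.674×10⁷ = 3.377×10¹⁷.

N = 3.38×10¹⁷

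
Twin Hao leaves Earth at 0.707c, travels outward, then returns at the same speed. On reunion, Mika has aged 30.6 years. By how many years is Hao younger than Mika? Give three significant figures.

γ = 1/√(1 − 0.707²) = 1/√0.5002 = 1.414
Hao's elapsed proper time: τ = 30.6/1.414 = 21.64 years.
Age gap = Δt − τ = 30.6 − 21.64 years.

Δt − τ = 8.96 years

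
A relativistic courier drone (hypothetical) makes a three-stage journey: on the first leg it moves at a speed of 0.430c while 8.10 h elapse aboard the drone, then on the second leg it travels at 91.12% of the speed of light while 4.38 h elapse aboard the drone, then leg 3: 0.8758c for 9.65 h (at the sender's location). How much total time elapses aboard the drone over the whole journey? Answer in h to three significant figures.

Leg 1: 8.10 h is already measured aboard the drone.
Leg 2: 4.38 h is already measured aboard the drone.
Leg 3: γ = 1/√(1 − 0.8758²) = 1/√0.2330 = 2.072; τ_3 = 9.65/2.072 = 4.658 h.
Total: 8.100 + 4.380 + 4.658 h.

τ = 17.1 h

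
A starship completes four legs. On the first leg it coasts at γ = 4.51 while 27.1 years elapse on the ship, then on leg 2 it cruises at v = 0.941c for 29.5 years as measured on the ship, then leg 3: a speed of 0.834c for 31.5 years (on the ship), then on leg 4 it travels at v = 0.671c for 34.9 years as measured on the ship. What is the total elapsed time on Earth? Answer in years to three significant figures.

Δt = 314 years

Leg 1: γ = 4.51; Δt_1 = 4.510 × 27.1 = 122.2 years.
Leg 2: γ = 1/√(1 − 0.941²) = 1/√0.1145 = 2.955; Δt_2 = 2.955 × 29.5 = 87.17 years.
Leg 3: γ = 1/√(1 − 0.834²) = 1/√0.3044 = 1.812; Δt_3 = 1.812 × 31.5 = 57.09 years.
Leg 4: γ = 1/√(1 − 0.671²) = 1/√0.5498 = 1.349; Δt_4 = 1.349 × 34.9 = 47.07 years.
Total: 122.2 + 87.17 + 57.09 + 47.07 years.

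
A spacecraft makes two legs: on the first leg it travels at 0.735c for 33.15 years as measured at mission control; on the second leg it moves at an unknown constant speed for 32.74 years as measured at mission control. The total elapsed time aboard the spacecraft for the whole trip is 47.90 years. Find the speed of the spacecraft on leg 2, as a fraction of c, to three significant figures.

β = 0.630

Leg 1: γ = 1/√(1 − 0.735²) = 1/√0.4598 = 1.475; τ_1 = 33.15/1.475 = 22.48 years.
Leg 2: speed unknown; τ_2 = 32.74/γ_2.
Total proper time: 22.48 + τ_2 = 47.90, so τ_2 = 47.90 − 22.48 = 25.42 years.
γ_2 = 32.74/25.42 = 1.288; β = √(1 − 1/γ²) = √0.3971.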